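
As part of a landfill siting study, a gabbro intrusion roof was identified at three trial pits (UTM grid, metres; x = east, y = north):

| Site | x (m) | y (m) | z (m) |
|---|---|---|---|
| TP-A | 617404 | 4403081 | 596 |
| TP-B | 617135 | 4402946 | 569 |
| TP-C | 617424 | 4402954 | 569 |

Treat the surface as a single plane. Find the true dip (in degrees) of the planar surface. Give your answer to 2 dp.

11.96°

Let the plane be z = a·x + b·y + c.
TP-B−TP-A: −269a − 135b = −27;  TP-C−TP-A: 20a − 127b = −27.
Solving gives a = −0.00586, b = 0.21168.
Gradient magnitude |∇z| = √(a² + b²) = √(0.00003 + 0.04481) = 0.21176.
True dip = arctan(0.21176) = 11.96°, dipping toward S (azimuth ≈ 178°).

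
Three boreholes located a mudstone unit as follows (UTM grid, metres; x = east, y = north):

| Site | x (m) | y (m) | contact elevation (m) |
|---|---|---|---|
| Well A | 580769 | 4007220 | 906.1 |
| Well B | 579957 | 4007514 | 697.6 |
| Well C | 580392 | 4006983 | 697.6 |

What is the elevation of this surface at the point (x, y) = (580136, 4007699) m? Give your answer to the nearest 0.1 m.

818.3 m

Let the plane be z = a·x + b·y + c.
Well B−Well A: −812a + 294b = −208.5;  Well C−Well A: −377a − 237b = −208.5.
Solving gives a = 0.365051338, b = 0.299053356.
Then c = 906.1 − a·580769 − b·4007220 = −1409476.99.
At (580136, 4007699): z = 211779.4 + 1198515.8 − 1409476.99 = 818.3 m.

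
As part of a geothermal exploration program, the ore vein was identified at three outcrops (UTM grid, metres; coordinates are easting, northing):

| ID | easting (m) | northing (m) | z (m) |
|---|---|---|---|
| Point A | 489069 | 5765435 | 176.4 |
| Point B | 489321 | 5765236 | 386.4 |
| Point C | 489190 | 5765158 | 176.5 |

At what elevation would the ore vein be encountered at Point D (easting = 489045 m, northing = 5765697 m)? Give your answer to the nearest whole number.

291 m

Let the plane be z = a·easting + b·northing + c.
Point B−Point A: 252a − 199b = 210;  Point C−Point A: 121a − 277b = 0.1.
Solving gives a = 1.27173537, b = 0.55516238.
Then c = 176.4 − a·489069 − b·5765435 = −3822542.59.
At (489045, 5765697): z = 621935.8 + 3200898.1 − 3822542.59 = 291.3 m.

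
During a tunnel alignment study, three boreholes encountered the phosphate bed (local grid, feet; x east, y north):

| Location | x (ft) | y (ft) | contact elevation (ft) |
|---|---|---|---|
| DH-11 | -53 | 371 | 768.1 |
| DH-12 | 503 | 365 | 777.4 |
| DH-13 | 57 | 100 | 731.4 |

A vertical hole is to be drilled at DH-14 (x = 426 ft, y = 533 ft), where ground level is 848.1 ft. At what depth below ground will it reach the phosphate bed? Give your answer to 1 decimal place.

Two edge vectors: DH-11→DH-12 = (556, -6, 9.3), DH-11→DH-13 = (110, -271, -36.7).
Normal n = (DH-11→DH-12) × (DH-11→DH-13) = (2740.5, 21428.2, -150016).
So ∂z/∂x = −n_x/n_z = 0.01827 and ∂z/∂y = −n_y/n_z = 0.14284.
Intercept c from DH-11: 768.1 + 0.97 − 52.99 = 716.07.
At (426, 533): z_contact = 7.78 + 76.13 + 716.07 = 799.99 ft.
Depth below ground = 848.1 − 799.99 = 48.1 ft.

48.1 ft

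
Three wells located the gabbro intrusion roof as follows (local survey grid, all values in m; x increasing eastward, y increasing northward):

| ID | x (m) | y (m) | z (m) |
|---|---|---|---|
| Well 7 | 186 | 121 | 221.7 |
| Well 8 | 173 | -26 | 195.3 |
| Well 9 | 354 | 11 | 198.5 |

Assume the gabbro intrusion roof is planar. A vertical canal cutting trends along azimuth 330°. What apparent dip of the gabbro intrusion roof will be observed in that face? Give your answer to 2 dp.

9.46°

Let the plane be z = a·x + b·y + c.
Well 8−Well 7: −13a − 147b = −26.4;  Well 9−Well 7: 168a − 110b = −23.2.
Solving gives a = −0.01938, b = 0.18131.
Unit vector along 330° is (sin 330°, cos 330°) = (-0.5000, 0.8660).
Slope in that direction = a·(-0.5000) + b·(0.8660) = 0.16671.
Apparent dip = arctan|0.16671| = 9.46° (true dip is 10.3°, so apparent ≤ true as expected).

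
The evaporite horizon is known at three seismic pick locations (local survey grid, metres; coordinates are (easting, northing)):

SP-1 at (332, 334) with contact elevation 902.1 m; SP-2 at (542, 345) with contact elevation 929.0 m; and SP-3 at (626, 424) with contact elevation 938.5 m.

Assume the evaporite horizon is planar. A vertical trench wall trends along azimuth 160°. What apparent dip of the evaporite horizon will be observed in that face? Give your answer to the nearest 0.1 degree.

Let the plane be z = a·E + b·N + c.
SP-2−SP-1: 210a + 11b = 26.9;  SP-3−SP-1: 294a + 90b = 36.4.
Solving gives a = 0.12898, b = −0.01689.
Unit vector along 160° is (sin 160°, cos 160°) = (0.3420, -0.9397).
Slope in that direction = a·(0.3420) + b·(-0.9397) = 0.05999.
Apparent dip = arctan|0.05999| = 3.4° (true dip is 7.4°, so apparent ≤ true as expected).

3.4°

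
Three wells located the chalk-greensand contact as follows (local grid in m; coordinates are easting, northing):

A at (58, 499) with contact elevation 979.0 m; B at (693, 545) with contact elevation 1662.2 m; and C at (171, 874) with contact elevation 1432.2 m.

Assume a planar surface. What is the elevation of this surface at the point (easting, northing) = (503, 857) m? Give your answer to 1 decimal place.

Two edge vectors: A→B = (635, 46, 683.2), A→C = (113, 375, 453.2).
Normal n = (A→B) × (A→C) = (-235352.8, -210580.4, 232927).
So ∂z/∂easting = −n_x/n_z = 1.01041 and ∂z/∂northing = −n_y/n_z = 0.90406.
Intercept c from A: 979 − 58.60 − 451.13 = 469.27.
At (503, 857): z = 508.2 + 774.8 + 469.27 = 1752.3 m.

1752.3 m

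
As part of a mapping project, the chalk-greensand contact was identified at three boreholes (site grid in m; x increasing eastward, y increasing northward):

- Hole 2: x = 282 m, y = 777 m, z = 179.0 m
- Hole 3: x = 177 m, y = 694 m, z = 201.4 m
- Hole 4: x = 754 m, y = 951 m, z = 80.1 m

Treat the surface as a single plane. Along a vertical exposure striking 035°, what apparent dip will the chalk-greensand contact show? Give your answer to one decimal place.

Let the plane be z = a·x + b·y + c.
Hole 3−Hole 2: −105a − 83b = 22.4;  Hole 4−Hole 2: 472a + 174b = −98.9.
Solving gives a = −0.20621, b = −0.00901.
Unit vector along 035° is (sin 35°, cos 35°) = (0.5736, 0.8192).
Slope in that direction = a·(0.5736) + b·(0.8192) = −0.12566.
Apparent dip = arctan|0.12566| = 7.2° (true dip is 11.7°, so apparent ≤ true as expected).

7.2°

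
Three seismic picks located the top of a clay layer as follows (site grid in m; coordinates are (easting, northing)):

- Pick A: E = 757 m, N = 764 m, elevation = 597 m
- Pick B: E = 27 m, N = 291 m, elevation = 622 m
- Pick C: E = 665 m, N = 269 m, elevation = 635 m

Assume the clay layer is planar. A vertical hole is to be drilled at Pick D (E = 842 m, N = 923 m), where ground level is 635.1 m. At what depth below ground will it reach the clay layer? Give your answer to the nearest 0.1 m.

49.3 m

Two edge vectors: Pick A→Pick B = (-730, -473, 25), Pick A→Pick C = (-92, -495, 38).
Normal n = (Pick A→Pick B) × (Pick A→Pick C) = (-5599, 25440, 317834).
So ∂z/∂E = −n_x/n_z = 0.01762 and ∂z/∂N = −n_y/n_z = −0.08004.
Intercept c from Pick A: 597 − 13.34 + 61.15 = 644.82.
At (842, 923): z_contact = 14.83 − 73.88 + 644.82 = 585.77 m.
Depth below ground = 635.1 − 585.77 = 49.3 m.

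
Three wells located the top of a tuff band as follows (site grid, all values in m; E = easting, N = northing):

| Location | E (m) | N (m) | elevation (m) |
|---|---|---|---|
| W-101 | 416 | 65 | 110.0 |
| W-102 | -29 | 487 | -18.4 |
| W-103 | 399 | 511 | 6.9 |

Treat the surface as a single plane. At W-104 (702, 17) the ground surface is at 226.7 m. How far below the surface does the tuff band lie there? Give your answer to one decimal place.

85.2 m

Let the plane be z = a·E + b·N + c.
W-102−W-101: −445a + 422b = −128.4;  W-103−W-101: −17a + 446b = −103.1.
Solving gives a = 0.07192, b = −0.22842.
Then c = 110 − a·416 − b·65 = 94.93.
At (702, 17): z_contact = 50.49 − 3.88 + 94.93 = 141.53 m.
Depth below ground = 226.7 − 141.53 = 85.2 m.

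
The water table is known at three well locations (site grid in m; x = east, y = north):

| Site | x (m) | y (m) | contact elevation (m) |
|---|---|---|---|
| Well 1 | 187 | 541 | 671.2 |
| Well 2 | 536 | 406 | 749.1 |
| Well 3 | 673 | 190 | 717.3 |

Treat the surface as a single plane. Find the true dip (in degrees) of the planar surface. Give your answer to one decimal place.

Two edge vectors: Well 1→Well 2 = (349, -135, 77.9), Well 1→Well 3 = (486, -351, 46.1).
Normal n = (Well 1→Well 2) × (Well 1→Well 3) = (21119.4, 21770.5, -56889).
So ∂z/∂x = −n_x/n_z = 0.37124 and ∂z/∂y = −n_y/n_z = 0.38268.
Gradient magnitude |∇z| = √(a² + b²) = √(0.13782 + 0.14645) = 0.53317.
True dip = arctan(0.53317) = 28.1°, dipping toward SW (azimuth ≈ 224°).

28.1°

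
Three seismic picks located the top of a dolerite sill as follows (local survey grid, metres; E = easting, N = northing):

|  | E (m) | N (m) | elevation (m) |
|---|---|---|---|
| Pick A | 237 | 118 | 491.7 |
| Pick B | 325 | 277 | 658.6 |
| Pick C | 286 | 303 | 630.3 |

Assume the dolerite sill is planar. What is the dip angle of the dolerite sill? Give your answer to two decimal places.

Two edge vectors: Pick A→Pick B = (88, 159, 166.9), Pick A→Pick C = (49, 185, 138.6).
Normal n = (Pick A→Pick B) × (Pick A→Pick C) = (-8839.1, -4018.7, 8489).
So ∂z/∂E = −n_x/n_z = 1.04124 and ∂z/∂N = −n_y/n_z = 0.47340.
Gradient magnitude |∇z| = √(a² + b²) = √(1.08418 + 0.22411) = 1.14381.
True dip = arctan(1.14381) = 48.84°, dipping toward WSW (azimuth ≈ 246°).

48.84°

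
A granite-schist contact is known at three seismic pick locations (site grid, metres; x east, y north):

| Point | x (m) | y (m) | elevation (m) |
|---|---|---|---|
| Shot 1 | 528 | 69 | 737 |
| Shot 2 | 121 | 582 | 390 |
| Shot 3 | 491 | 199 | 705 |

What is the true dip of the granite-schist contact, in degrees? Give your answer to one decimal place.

40.2°

Let the plane be z = a·x + b·y + c.
Shot 2−Shot 1: −407a + 513b = −347;  Shot 3−Shot 1: −37a + 130b = −32.
Solving gives a = 0.84571, b = −0.00545.
Gradient magnitude |∇z| = √(a² + b²) = √(0.71522 + 0.00003) = 0.84572.
True dip = arctan(0.84572) = 40.2°, dipping toward W (azimuth ≈ 270°).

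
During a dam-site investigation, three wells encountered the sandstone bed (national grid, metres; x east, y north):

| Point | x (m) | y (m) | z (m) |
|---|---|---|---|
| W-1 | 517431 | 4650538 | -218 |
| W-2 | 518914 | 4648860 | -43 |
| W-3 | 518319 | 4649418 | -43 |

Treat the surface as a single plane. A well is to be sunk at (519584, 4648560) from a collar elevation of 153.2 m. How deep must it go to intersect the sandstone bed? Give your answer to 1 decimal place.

396.3 m

Two edge vectors: W-1→W-2 = (1483, -1678, 175), W-1→W-3 = (888, -1120, 175).
Normal n = (W-1→W-2) × (W-1→W-3) = (-97650, -104125, -170896).
So ∂z/∂x = −n_x/n_z = −0.571400150 and ∂z/∂y = −n_y/n_z = −0.609288690.
Intercept c from W-1: -218 + 295660.15 + 2833520.21 = 3128962.36.
At (519584, 4648560): z_contact = −296890.38 − 2832315.03 + 3128962.36 = -243.05 m.
Depth below ground = 153.2 − (-243.05) = 396.3 m.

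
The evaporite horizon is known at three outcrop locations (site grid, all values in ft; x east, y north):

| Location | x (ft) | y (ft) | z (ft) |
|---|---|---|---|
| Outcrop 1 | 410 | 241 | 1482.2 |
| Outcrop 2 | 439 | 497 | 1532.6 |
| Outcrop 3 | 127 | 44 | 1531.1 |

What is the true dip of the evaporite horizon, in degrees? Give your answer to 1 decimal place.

22.3°

Two edge vectors: Outcrop 1→Outcrop 2 = (29, 256, 50.4), Outcrop 1→Outcrop 3 = (-283, -197, 48.9).
Normal n = (Outcrop 1→Outcrop 2) × (Outcrop 1→Outcrop 3) = (22447.2, -15681.3, 66735).
So ∂z/∂x = −n_x/n_z = −0.33636 and ∂z/∂y = −n_y/n_z = 0.23498.
Gradient magnitude |∇z| = √(a² + b²) = √(0.11314 + 0.05521) = 0.41031.
True dip = arctan(0.41031) = 22.3°, dipping toward SE (azimuth ≈ 125°).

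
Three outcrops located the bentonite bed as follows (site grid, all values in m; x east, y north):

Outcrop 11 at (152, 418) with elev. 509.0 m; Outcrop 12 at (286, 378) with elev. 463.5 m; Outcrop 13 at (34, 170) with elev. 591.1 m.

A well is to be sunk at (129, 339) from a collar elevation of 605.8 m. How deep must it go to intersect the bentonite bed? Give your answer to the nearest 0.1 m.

76.2 m

Let the plane be z = a·x + b·y + c.
Outcrop 12−Outcrop 11: 134a − 40b = −45.5;  Outcrop 13−Outcrop 11: −118a − 248b = 82.1.
Solving gives a = −0.38385, b = −0.14841.
Then c = 509 − a·152 − b·418 = 629.38.
At (129, 339): z_contact = −49.52 − 50.31 + 629.38 = 529.55 m.
Depth below ground = 605.8 − 529.55 = 76.2 m.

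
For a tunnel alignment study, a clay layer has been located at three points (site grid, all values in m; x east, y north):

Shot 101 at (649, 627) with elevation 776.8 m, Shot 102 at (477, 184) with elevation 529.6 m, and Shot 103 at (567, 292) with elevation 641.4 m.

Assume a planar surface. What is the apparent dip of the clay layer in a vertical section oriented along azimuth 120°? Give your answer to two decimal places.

40.62°

Let the plane be z = a·x + b·y + c.
Shot 102−Shot 101: −172a − 443b = −247.2;  Shot 103−Shot 101: −82a − 335b = −135.4.
Solving gives a = 1.07212, b = 0.14175.
Unit vector along 120° is (sin 120°, cos 120°) = (0.8660, -0.5000).
Slope in that direction = a·(0.8660) + b·(-0.5000) = 0.85761.
Apparent dip = arctan|0.85761| = 40.62° (true dip is 47.2°, so apparent ≤ true as expected).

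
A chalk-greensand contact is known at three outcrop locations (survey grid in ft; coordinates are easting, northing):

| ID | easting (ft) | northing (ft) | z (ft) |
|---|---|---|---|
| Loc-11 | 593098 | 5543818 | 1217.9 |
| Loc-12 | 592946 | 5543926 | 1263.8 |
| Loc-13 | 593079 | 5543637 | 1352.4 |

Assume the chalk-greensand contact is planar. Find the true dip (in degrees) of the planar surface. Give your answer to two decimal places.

Let the plane be z = a·easting + b·northing + c.
Loc-12−Loc-11: −152a + 108b = 45.9;  Loc-13−Loc-11: −19a − 181b = 134.5.
Solving gives a = −0.77235, b = −0.66202.
Gradient magnitude |∇z| = √(a² + b²) = √(0.59653 + 0.43827) = 1.01725.
True dip = arctan(1.01725) = 45.49°, dipping toward NE (azimuth ≈ 049°).

45.49°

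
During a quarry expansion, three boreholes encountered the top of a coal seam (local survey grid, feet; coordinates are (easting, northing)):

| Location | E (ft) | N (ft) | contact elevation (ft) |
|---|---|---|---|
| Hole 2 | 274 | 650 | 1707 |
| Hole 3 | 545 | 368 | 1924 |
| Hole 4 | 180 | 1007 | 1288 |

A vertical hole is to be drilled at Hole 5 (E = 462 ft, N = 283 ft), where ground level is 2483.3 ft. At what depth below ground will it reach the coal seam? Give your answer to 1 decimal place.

398.5 ft

Two edge vectors: Hole 2→Hole 3 = (271, -282, 217), Hole 2→Hole 4 = (-94, 357, -419).
Normal n = (Hole 2→Hole 3) × (Hole 2→Hole 4) = (40689, 93151, 70239).
So ∂z/∂E = −n_x/n_z = −0.579294 and ∂z/∂N = −n_y/n_z = −1.326201.
Intercept c from Hole 2: 1707 + 158.73 + 862.03 = 2727.76.
At (462, 283): z_contact = −267.63 − 375.31 + 2727.76 = 2084.81 ft.
Depth below ground = 2483.3 − 2084.81 = 398.5 ft.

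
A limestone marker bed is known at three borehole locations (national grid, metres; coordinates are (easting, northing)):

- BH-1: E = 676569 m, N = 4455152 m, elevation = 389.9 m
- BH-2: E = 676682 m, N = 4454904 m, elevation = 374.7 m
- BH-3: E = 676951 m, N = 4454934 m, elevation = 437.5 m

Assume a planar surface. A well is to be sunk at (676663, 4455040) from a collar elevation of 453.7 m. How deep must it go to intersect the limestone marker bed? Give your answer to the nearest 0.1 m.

61.4 m

Let the plane be z = a·E + b·N + c.
BH-2−BH-1: 113a − 248b = −15.2;  BH-3−BH-1: 382a − 218b = 47.6.
Solving gives a = 0.215662891, b = 0.159556075.
Then c = 389.9 − a·676569 − b·4455152 = −856367.50.
At (676663, 4455040): z_contact = 145931.10 + 710828.70 − 856367.50 = 392.30 m.
Depth below ground = 453.7 − 392.30 = 61.4 m.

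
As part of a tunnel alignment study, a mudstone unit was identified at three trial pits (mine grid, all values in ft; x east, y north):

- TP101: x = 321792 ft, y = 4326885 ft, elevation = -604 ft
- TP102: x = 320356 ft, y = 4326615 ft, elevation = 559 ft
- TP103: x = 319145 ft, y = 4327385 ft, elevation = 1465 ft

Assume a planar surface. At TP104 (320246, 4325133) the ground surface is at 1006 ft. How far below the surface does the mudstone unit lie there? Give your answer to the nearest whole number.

Two edge vectors: TP101→TP102 = (-1436, -270, 1163), TP101→TP103 = (-2647, 500, 2069).
Normal n = (TP101→TP102) × (TP101→TP103) = (-1140130, -107377, -1432690).
So ∂z/∂x = −n_x/n_z = −0.79579672 and ∂z/∂y = −n_y/n_z = −0.07494783.
Intercept c from TP101: -604 + 256081.02 + 324290.62 = 579767.64.
At (320246, 4325133): z_contact = −254850.7 − 324159.3 + 579767.64 = 757.6 ft.
Depth below ground = 1006 − 757.6 = 248 ft.

248 ft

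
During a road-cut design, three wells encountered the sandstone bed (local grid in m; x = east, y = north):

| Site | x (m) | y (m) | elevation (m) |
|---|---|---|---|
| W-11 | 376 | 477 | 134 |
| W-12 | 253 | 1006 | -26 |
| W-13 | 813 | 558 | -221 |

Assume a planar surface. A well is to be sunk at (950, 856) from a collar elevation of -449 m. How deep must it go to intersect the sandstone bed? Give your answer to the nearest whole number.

Two edge vectors: W-11→W-12 = (-123, 529, -160), W-11→W-13 = (437, 81, -355).
Normal n = (W-11→W-12) × (W-11→W-13) = (-174835, -113585, -241136).
So ∂z/∂x = −n_x/n_z = −0.72505 and ∂z/∂y = −n_y/n_z = −0.47104.
Intercept c from W-11: 134 + 272.62 + 224.69 = 631.30.
At (950, 856): z_contact = −688.8 − 403.2 + 631.30 = -460.7 m.
Depth below ground = -449 − (-460.7) = 12 m.

12 m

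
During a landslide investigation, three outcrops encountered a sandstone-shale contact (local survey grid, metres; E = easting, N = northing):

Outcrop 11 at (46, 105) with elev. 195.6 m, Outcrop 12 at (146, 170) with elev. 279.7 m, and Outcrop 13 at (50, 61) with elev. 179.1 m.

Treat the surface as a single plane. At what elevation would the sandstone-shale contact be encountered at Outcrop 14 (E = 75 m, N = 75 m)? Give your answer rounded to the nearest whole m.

Let the plane be z = a·E + b·N + c.
Outcrop 12−Outcrop 11: 100a + 65b = 84.1;  Outcrop 13−Outcrop 11: 4a − 44b = −16.5.
Solving gives a = 0.56393, b = 0.42627.
Then c = 195.6 − a·46 − b·105 = 124.90.
At (75, 75): z = 42.3 + 32.0 + 124.90 = 199.2 m.

199 m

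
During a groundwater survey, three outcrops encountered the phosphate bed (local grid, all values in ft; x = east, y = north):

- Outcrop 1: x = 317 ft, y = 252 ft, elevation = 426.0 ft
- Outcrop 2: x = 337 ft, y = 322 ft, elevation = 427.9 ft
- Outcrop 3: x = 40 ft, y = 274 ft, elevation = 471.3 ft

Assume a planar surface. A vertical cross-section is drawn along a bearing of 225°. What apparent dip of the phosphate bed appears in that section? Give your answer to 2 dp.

3.46°

Two edge vectors: Outcrop 1→Outcrop 2 = (20, 70, 1.9), Outcrop 1→Outcrop 3 = (-277, 22, 45.3).
Normal n = (Outcrop 1→Outcrop 2) × (Outcrop 1→Outcrop 3) = (3129.2, -1432.3, 19830).
So ∂z/∂x = −n_x/n_z = −0.15780 and ∂z/∂y = −n_y/n_z = 0.07223.
Unit vector along 225° is (sin 225°, cos 225°) = (-0.7071, -0.7071).
Slope in that direction = a·(-0.7071) + b·(-0.7071) = 0.06051.
Apparent dip = arctan|0.06051| = 3.46° (true dip is 9.8°, so apparent ≤ true as expected).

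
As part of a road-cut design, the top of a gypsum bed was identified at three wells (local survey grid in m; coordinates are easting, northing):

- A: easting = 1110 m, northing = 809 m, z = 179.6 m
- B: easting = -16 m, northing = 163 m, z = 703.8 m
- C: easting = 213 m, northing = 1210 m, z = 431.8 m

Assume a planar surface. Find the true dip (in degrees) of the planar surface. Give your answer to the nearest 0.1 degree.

Let the plane be z = a·easting + b·northing + c.
B−A: −1126a − 646b = 524.2;  C−A: −897a + 401b = 252.2.
Solving gives a = −0.36191, b = −0.18063.
Gradient magnitude |∇z| = √(a² + b²) = √(0.13098 + 0.03263) = 0.40448.
True dip = arctan(0.40448) = 22.0°, dipping toward ENE (azimuth ≈ 063°).

22.0°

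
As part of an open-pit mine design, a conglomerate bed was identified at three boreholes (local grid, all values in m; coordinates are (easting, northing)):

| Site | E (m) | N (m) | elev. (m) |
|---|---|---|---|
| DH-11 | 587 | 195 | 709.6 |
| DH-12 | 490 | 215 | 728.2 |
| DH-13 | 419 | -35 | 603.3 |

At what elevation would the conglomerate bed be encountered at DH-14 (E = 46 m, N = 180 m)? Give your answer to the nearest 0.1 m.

747.1 m

Let the plane be z = a·E + b·N + c.
DH-12−DH-11: −97a + 20b = 18.6;  DH-13−DH-11: −168a − 230b = −106.3.
Solving gives a = −0.08383, b = 0.52341.
Then c = 709.6 − a·587 − b·195 = 656.75.
At (46, 180): z = −3.9 + 94.2 + 656.75 = 747.1 m.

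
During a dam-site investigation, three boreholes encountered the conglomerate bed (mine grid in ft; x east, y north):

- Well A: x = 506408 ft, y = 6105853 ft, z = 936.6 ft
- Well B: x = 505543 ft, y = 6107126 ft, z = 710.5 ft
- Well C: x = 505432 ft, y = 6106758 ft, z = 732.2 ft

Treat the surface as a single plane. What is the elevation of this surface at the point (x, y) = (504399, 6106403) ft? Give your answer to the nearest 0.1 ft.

Two edge vectors: Well A→Well B = (-865, 1273, -226.1), Well A→Well C = (-976, 905, -204.4).
Normal n = (Well A→Well B) × (Well A→Well C) = (-55580.7, 43867.6, 459623).
So ∂z/∂x = −n_x/n_z = 0.120926716 and ∂z/∂y = −n_y/n_z = −0.095442569.
Intercept c from Well A: 936.6 − 61238.26 + 582758.30 = 522456.64.
At (504399, 6106403): z = 60995.3 − 582810.8 + 522456.64 = 641.2 ft.

641.2 ft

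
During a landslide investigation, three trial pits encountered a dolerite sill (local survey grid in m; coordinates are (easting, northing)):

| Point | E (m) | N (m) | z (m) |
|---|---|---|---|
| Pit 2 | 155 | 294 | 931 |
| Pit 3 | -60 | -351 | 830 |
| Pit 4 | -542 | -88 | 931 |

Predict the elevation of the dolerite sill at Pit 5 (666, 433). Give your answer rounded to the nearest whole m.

904 m

Let the plane be z = a·E + b·N + c.
Pit 3−Pit 2: −215a − 645b = −101;  Pit 4−Pit 2: −697a − 382b = 0.
Solving gives a = −0.10500, b = 0.19159.
Then c = 931 − a·155 − b·294 = 890.95.
At (666, 433): z = −69.9 + 83.0 + 890.95 = 904.0 m.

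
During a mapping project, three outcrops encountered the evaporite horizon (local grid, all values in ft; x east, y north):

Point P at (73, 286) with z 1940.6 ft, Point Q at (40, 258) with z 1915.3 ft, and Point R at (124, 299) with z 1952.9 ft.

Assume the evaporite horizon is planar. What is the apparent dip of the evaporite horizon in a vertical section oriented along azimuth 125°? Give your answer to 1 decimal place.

26.3°

Let the plane be z = a·x + b·y + c.
Point Q−Point P: −33a − 28b = −25.3;  Point R−Point P: 51a + 13b = 12.3.
Solving gives a = 0.01552, b = 0.88529.
Unit vector along 125° is (sin 125°, cos 125°) = (0.8192, -0.5736).
Slope in that direction = a·(0.8192) + b·(-0.5736) = −0.49507.
Apparent dip = arctan|0.49507| = 26.3° (true dip is 41.5°, so apparent ≤ true as expected).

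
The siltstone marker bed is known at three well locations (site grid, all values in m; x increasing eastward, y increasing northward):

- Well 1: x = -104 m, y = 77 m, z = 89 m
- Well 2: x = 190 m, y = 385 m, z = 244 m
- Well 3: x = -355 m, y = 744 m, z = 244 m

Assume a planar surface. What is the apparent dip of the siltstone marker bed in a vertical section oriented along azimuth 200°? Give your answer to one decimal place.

19.8°

Two edge vectors: Well 1→Well 2 = (294, 308, 155), Well 1→Well 3 = (-251, 667, 155).
Normal n = (Well 1→Well 2) × (Well 1→Well 3) = (-55645, -84475, 273406).
So ∂z/∂x = −n_x/n_z = 0.20353 and ∂z/∂y = −n_y/n_z = 0.30897.
Unit vector along 200° is (sin 200°, cos 200°) = (-0.3420, -0.9397).
Slope in that direction = a·(-0.3420) + b·(-0.9397) = −0.35995.
Apparent dip = arctan|0.35995| = 19.8° (true dip is 20.3°, so apparent ≤ true as expected).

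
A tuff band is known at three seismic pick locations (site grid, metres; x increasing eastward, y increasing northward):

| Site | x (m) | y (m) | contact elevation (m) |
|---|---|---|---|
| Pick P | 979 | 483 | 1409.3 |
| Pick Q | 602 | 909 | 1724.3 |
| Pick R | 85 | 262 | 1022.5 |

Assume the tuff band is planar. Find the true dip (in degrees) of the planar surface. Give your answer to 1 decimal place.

43.3°

Let the plane be z = a·x + b·y + c.
Pick Q−Pick P: −377a + 426b = 315;  Pick R−Pick P: −894a − 221b = −386.8.
Solving gives a = 0.20502, b = 0.92087.
Gradient magnitude |∇z| = √(a² + b²) = √(0.04203 + 0.84801) = 0.94342.
True dip = arctan(0.94342) = 43.3°, dipping toward SSW (azimuth ≈ 193°).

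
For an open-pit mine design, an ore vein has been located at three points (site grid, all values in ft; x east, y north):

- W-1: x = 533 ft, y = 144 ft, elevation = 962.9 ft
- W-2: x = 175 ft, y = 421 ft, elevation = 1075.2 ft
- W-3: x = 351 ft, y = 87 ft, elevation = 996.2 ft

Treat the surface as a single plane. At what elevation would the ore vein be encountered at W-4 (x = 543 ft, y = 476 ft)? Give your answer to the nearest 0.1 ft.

Two edge vectors: W-1→W-2 = (-358, 277, 112.3), W-1→W-3 = (-182, -57, 33.3).
Normal n = (W-1→W-2) × (W-1→W-3) = (15625.2, -8517.2, 70820).
So ∂z/∂x = −n_x/n_z = −0.22063 and ∂z/∂y = −n_y/n_z = 0.12027.
Intercept c from W-1: 962.9 + 117.60 − 17.32 = 1063.18.
At (543, 476): z = −119.8 + 57.2 + 1063.18 = 1000.6 ft.

1000.6 ft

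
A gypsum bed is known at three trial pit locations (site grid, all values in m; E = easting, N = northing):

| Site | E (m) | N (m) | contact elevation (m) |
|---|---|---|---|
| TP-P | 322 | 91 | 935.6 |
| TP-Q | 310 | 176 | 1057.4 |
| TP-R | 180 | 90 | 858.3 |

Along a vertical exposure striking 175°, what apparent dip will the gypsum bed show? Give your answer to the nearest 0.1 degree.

55.5°

Let the plane be z = a·E + b·N + c.
TP-Q−TP-P: −12a + 85b = 121.8;  TP-R−TP-P: −142a − 1b = −77.3.
Solving gives a = 0.53374, b = 1.50829.
Unit vector along 175° is (sin 175°, cos 175°) = (0.0872, -0.9962).
Slope in that direction = a·(0.0872) + b·(-0.9962) = −1.45603.
Apparent dip = arctan|1.45603| = 55.5° (true dip is 58.0°, so apparent ≤ true as expected).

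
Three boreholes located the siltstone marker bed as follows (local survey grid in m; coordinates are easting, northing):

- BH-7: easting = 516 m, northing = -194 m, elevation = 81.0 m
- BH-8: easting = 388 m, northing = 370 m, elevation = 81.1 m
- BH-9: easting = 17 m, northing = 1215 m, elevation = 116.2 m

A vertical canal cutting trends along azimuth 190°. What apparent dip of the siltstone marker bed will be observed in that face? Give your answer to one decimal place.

Let the plane be z = a·easting + b·northing + c.
BH-8−BH-7: −128a + 564b = 0.1;  BH-9−BH-7: −499a + 1409b = 35.2.
Solving gives a = −0.19501, b = −0.04408.
Unit vector along 190° is (sin 190°, cos 190°) = (-0.1736, -0.9848).
Slope in that direction = a·(-0.1736) + b·(-0.9848) = 0.07727.
Apparent dip = arctan|0.07727| = 4.4° (true dip is 11.3°, so apparent ≤ true as expected).

4.4°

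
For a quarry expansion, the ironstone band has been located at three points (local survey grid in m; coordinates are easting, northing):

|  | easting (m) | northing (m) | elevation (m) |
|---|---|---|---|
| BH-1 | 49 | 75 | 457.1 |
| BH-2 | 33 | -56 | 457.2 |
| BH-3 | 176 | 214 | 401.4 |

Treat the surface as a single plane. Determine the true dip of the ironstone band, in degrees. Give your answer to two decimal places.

26.97°

Two edge vectors: BH-1→BH-2 = (-16, -131, 0.1), BH-1→BH-3 = (127, 139, -55.7).
Normal n = (BH-1→BH-2) × (BH-1→BH-3) = (7282.8, -878.5, 14413).
So ∂z/∂easting = −n_x/n_z = −0.50529 and ∂z/∂northing = −n_y/n_z = 0.06095.
Gradient magnitude |∇z| = √(a² + b²) = √(0.25532 + 0.00372) = 0.50896.
True dip = arctan(0.50896) = 26.97°, dipping toward E (azimuth ≈ 097°).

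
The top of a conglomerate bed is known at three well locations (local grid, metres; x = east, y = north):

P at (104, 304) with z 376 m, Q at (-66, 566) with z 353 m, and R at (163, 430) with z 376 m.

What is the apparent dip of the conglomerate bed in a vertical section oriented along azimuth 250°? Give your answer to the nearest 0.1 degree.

Two edge vectors: P→Q = (-170, 262, -23), P→R = (59, 126, 0).
Normal n = (P→Q) × (P→R) = (2898, -1357, -36878).
So ∂z/∂x = −n_x/n_z = 0.07858 and ∂z/∂y = −n_y/n_z = −0.03680.
Unit vector along 250° is (sin 250°, cos 250°) = (-0.9397, -0.3420).
Slope in that direction = a·(-0.9397) + b·(-0.3420) = −0.06126.
Apparent dip = arctan|0.06126| = 3.5° (true dip is 5.0°, so apparent ≤ true as expected).

3.5°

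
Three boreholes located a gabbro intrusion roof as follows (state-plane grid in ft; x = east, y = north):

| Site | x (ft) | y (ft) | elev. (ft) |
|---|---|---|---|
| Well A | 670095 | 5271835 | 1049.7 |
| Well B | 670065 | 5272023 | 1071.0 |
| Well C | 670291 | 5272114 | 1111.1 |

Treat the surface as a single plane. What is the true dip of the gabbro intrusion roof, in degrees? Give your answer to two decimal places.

10.30°

Two edge vectors: Well A→Well B = (-30, 188, 21.3), Well A→Well C = (196, 279, 61.4).
Normal n = (Well A→Well B) × (Well A→Well C) = (5600.5, 6016.8, -45218).
So ∂z/∂x = −n_x/n_z = 0.12386 and ∂z/∂y = −n_y/n_z = 0.13306.
Gradient magnitude |∇z| = √(a² + b²) = √(0.01534 + 0.01771) = 0.18178.
True dip = arctan(0.18178) = 10.30°, dipping toward SW (azimuth ≈ 223°).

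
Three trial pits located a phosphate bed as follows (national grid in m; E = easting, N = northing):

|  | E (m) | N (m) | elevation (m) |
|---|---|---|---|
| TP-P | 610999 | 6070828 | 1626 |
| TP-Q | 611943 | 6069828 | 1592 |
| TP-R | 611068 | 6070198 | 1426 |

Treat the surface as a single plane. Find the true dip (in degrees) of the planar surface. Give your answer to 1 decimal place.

Two edge vectors: TP-P→TP-Q = (944, -1000, -34), TP-P→TP-R = (69, -630, -200).
Normal n = (TP-P→TP-Q) × (TP-P→TP-R) = (178580, 186454, -525720).
So ∂z/∂E = −n_x/n_z = 0.33969 and ∂z/∂N = −n_y/n_z = 0.35466.
Gradient magnitude |∇z| = √(a² + b²) = √(0.11539 + 0.12579) = 0.49109.
True dip = arctan(0.49109) = 26.2°, dipping toward SW (azimuth ≈ 224°).

26.2°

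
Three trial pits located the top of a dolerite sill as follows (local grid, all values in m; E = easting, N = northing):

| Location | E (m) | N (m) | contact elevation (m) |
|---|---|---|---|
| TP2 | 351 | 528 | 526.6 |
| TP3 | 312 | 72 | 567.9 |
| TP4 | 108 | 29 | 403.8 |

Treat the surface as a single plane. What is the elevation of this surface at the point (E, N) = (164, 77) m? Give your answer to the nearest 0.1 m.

Two edge vectors: TP2→TP3 = (-39, -456, 41.3), TP2→TP4 = (-243, -499, -122.8).
Normal n = (TP2→TP3) × (TP2→TP4) = (76605.5, -14825.1, -91347).
So ∂z/∂E = −n_x/n_z = 0.83862 and ∂z/∂N = −n_y/n_z = −0.16229.
Intercept c from TP2: 526.6 − 294.36 + 85.69 = 317.94.
At (164, 77): z = 137.5 − 12.5 + 317.94 = 443.0 m.

443.0 m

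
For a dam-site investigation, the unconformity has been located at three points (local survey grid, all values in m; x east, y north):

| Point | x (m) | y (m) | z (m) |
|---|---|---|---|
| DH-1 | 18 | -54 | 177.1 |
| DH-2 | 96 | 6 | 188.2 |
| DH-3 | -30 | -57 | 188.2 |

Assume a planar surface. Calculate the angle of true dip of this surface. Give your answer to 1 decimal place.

30.6°

Let the plane be z = a·x + b·y + c.
DH-2−DH-1: 78a + 60b = 11.1;  DH-3−DH-1: −48a − 3b = 11.1.
Solving gives a = −0.26429, b = 0.52857.
Gradient magnitude |∇z| = √(a² + b²) = √(0.06985 + 0.27939) = 0.59096.
True dip = arctan(0.59096) = 30.6°, dipping toward SSE (azimuth ≈ 153°).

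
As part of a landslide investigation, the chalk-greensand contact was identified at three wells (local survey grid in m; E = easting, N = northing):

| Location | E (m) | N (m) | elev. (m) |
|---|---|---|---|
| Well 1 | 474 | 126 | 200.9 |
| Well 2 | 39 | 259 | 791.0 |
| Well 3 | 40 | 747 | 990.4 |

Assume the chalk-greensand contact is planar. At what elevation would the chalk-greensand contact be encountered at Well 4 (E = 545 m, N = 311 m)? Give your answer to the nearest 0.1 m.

Let the plane be z = a·E + b·N + c.
Well 2−Well 1: −435a + 133b = 590.1;  Well 3−Well 1: −434a + 621b = 789.5.
Solving gives a = −1.23085, b = 0.41113.
Then c = 200.9 − a·474 − b·126 = 732.52.
At (545, 311): z = −670.8 + 127.9 + 732.52 = 189.6 m.

189.6 m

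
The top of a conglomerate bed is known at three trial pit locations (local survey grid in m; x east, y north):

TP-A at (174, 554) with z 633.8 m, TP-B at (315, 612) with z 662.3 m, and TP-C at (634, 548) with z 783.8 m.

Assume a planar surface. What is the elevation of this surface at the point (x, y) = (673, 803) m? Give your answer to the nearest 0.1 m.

721.9 m

Let the plane be z = a·x + b·y + c.
TP-B−TP-A: 141a + 58b = 28.5;  TP-C−TP-A: 460a − 6b = 150.
Solving gives a = 0.32228, b = −0.29209.
Then c = 633.8 − a·174 − b·554 = 739.54.
At (673, 803): z = 216.9 − 234.5 + 739.54 = 721.9 m.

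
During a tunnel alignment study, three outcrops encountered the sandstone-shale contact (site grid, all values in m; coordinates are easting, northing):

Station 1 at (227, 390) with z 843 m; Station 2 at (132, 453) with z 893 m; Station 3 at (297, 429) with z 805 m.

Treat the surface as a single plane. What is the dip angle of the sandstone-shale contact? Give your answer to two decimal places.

28.17°

Two edge vectors: Station 1→Station 2 = (-95, 63, 50), Station 1→Station 3 = (70, 39, -38).
Normal n = (Station 1→Station 2) × (Station 1→Station 3) = (-4344, -110, -8115).
So ∂z/∂easting = −n_x/n_z = −0.53530 and ∂z/∂northing = −n_y/n_z = −0.01356.
Gradient magnitude |∇z| = √(a² + b²) = √(0.28655 + 0.00018) = 0.53548.
True dip = arctan(0.53548) = 28.17°, dipping toward E (azimuth ≈ 089°).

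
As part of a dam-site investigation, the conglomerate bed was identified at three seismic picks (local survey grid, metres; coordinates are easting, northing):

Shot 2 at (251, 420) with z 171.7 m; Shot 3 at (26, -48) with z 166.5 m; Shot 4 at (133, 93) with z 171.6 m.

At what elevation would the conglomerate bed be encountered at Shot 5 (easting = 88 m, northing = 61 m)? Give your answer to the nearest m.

Two edge vectors: Shot 2→Shot 3 = (-225, -468, -5.2), Shot 2→Shot 4 = (-118, -327, -0.1).
Normal n = (Shot 2→Shot 3) × (Shot 2→Shot 4) = (-1653.6, 591.1, 18351).
So ∂z/∂easting = −n_x/n_z = 0.09011 and ∂z/∂northing = −n_y/n_z = −0.03221.
Intercept c from Shot 2: 171.7 − 22.62 + 13.53 = 162.61.
At (88, 61): z = 7.9 − 2.0 + 162.61 = 168.6 m.

169 m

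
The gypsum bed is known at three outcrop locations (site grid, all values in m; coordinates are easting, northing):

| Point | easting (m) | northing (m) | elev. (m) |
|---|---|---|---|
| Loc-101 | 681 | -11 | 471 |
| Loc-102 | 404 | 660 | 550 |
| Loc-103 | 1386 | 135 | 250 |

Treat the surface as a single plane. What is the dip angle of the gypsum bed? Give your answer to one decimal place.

Two edge vectors: Loc-101→Loc-102 = (-277, 671, 79), Loc-101→Loc-103 = (705, 146, -221).
Normal n = (Loc-101→Loc-102) × (Loc-101→Loc-103) = (-159825, -5522, -513497).
So ∂z/∂easting = −n_x/n_z = −0.31125 and ∂z/∂northing = −n_y/n_z = −0.01075.
Gradient magnitude |∇z| = √(a² + b²) = √(0.09688 + 0.00012) = 0.31143.
True dip = arctan(0.31143) = 17.3°, dipping toward E (azimuth ≈ 088°).

17.3°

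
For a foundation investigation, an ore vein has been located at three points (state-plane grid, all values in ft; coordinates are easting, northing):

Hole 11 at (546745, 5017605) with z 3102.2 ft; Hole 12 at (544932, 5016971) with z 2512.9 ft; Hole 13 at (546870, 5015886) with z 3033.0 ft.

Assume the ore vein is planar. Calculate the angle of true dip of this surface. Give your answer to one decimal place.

17.2°

Two edge vectors: Hole 11→Hole 12 = (-1813, -634, -589.3), Hole 11→Hole 13 = (125, -1719, -69.2).
Normal n = (Hole 11→Hole 12) × (Hole 11→Hole 13) = (-969133.9, -199122.1, 3195797).
So ∂z/∂easting = −n_x/n_z = 0.30325 and ∂z/∂northing = −n_y/n_z = 0.06231.
Gradient magnitude |∇z| = √(a² + b²) = √(0.09196 + 0.00388) = 0.30959.
True dip = arctan(0.30959) = 17.2°, dipping toward WSW (azimuth ≈ 258°).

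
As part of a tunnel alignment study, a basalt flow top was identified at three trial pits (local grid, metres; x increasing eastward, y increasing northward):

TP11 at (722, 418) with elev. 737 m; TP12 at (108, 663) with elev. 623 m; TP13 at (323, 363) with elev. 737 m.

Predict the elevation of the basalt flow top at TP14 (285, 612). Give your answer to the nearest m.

Two edge vectors: TP11→TP12 = (-614, 245, -114), TP11→TP13 = (-399, -55, 0).
Normal n = (TP11→TP12) × (TP11→TP13) = (-6270, 45486, 131525).
So ∂z/∂x = −n_x/n_z = 0.04767 and ∂z/∂y = −n_y/n_z = −0.34584.
Intercept c from TP11: 737 − 34.42 + 144.56 = 847.14.
At (285, 612): z = 13.6 − 211.7 + 847.14 = 649.1 m.

649 m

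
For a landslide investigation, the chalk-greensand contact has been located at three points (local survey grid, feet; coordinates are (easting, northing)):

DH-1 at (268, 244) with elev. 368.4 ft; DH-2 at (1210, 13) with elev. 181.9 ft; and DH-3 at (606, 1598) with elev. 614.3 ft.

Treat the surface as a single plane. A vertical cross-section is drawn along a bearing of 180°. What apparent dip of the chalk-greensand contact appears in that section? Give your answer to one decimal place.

12.3°

Two edge vectors: DH-1→DH-2 = (942, -231, -186.5), DH-1→DH-3 = (338, 1354, 245.9).
Normal n = (DH-1→DH-2) × (DH-1→DH-3) = (195718.1, -294674.8, 1353546).
So ∂z/∂E = −n_x/n_z = −0.14460 and ∂z/∂N = −n_y/n_z = 0.21771.
Unit vector along 180° is (sin 180°, cos 180°) = (0.0000, -1.0000).
Slope in that direction = a·(0.0000) + b·(-1.0000) = −0.21771.
Apparent dip = arctan|0.21771| = 12.3° (true dip is 14.6°, so apparent ≤ true as expected).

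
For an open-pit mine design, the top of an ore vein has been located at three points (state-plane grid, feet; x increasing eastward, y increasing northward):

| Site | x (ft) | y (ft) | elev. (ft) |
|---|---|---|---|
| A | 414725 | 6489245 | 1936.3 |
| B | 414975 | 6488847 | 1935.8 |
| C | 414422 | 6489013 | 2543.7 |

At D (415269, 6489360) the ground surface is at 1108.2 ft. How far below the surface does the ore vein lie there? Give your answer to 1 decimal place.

6.3 ft

Let the plane be z = a·x + b·y + c.
B−A: 250a − 398b = −0.5;  C−A: −303a − 232b = 607.4.
Solving gives a = −1.354251543, b = −0.849404235.
Then c = 1936.3 − a·414725 − b·6489245 = 6075570.46.
At (415269, 6489360): z_contact = −562378.68 − 5512089.87 + 6075570.46 = 1101.91 ft.
Depth below ground = 1108.2 − 1101.91 = 6.3 ft.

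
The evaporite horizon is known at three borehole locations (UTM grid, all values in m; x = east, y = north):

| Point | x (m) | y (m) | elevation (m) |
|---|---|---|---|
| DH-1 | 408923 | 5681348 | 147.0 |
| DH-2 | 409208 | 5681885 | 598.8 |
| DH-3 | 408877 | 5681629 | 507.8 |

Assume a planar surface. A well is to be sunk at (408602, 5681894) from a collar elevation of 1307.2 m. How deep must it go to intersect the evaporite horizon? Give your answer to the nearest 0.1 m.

Let the plane be z = a·x + b·y + c.
DH-2−DH-1: 285a + 537b = 451.8;  DH-3−DH-1: −46a + 281b = 360.8.
Solving gives a = −0.637424490, b = 1.179638696.
Then c = 147 − a·408923 − b·5681348 = −6441133.41.
At (408602, 5681894): z_contact = −260452.92 + 6702582.03 − 6441133.41 = 995.70 m.
Depth below ground = 1307.2 − 995.70 = 311.5 m.

311.5 m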